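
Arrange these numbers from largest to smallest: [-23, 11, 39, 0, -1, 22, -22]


Original list: [-23, 11, 39, 0, -1, 22, -22]
Repeatedly take the largest remaining element:
  Remaining [-23, 11, 39, 0, -1, 22, -22] -> largest is 39
  Remaining [-23, 11, 0, -1, 22, -22] -> largest is 22
  Remaining [-23, 11, 0, -1, -22] -> largest is 11
  Remaining [-23, 0, -1, -22] -> largest is 0
  Remaining [-23, -1, -22] -> largest is -1
  Remaining [-23, -22] -> largest is -22
  Remaining [-23] -> largest is -23
Collecting the picks in order gives the descending list.
Final answer: [39, 22, 11, 0, -1, -22, -23]


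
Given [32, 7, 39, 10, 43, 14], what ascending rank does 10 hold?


Sort ascending: [7, 10, 14, 32, 39, 43]
Find 10 in the sorted list.
10 is at position 2 (1-indexed).
Final answer: 2


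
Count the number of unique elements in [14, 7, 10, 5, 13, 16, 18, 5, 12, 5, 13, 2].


List all unique values:
Distinct values: [2, 5, 7, 10, 12, 13, 14, 16, 18]
Count = 9
Final answer: 9


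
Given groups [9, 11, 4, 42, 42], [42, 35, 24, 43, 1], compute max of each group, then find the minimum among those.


Find max of each group:
  Group 1: [9, 11, 4, 42, 42] -> max = 42
  Group 2: [42, 35, 24, 43, 1] -> max = 43
Maxes: [42, 43]
Minimum of maxes = 42
Final answer: 42


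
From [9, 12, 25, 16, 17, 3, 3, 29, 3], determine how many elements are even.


Check each element:
  9 is odd
  12 is even
  25 is odd
  16 is even
  17 is odd
  3 is odd
  3 is odd
  29 is odd
  3 is odd
Evens: [12, 16]
Count of evens = 2
Final answer: 2


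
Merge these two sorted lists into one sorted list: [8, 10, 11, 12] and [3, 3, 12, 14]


List A: [8, 10, 11, 12]
List B: [3, 3, 12, 14]
Repeatedly compare the front elements and take the smaller:
  8 vs 3 -> take 3
  8 vs 3 -> take 3
  8 vs 12 -> take 8
  10 vs 12 -> take 10
  11 vs 12 -> take 11
  12 vs 12 -> take 12
  A is exhausted; append the rest of B: [12, 14]
Final answer: [3, 3, 8, 10, 11, 12, 12, 14]


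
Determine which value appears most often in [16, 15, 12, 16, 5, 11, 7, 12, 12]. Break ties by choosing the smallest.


Count the frequency of each value:
  5 appears 1 time(s)
  7 appears 1 time(s)
  11 appears 1 time(s)
  12 appears 3 time(s)
  15 appears 1 time(s)
  16 appears 2 time(s)
Maximum frequency is 3.
Only 12 reaches that frequency, so it is the mode.
Final answer: 12


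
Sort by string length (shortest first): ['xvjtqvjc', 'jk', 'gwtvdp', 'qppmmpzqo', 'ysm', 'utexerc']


Compute lengths:
  'xvjtqvjc' has length 8
  'jk' has length 2
  'gwtvdp' has length 6
  'qppmmpzqo' has length 9
  'ysm' has length 3
  'utexerc' has length 7
Lengths in increasing order: 2 < 3 < 6 < 7 < 8 < 9
Listing the words in that order gives the answer.
Final answer: ['jk', 'ysm', 'gwtvdp', 'utexerc', 'xvjtqvjc', 'qppmmpzqo']


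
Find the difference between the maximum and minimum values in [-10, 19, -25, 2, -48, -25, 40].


Maximum value: 40
Minimum value: -48
Range = 40 - (-48) = 88
Final answer: 88


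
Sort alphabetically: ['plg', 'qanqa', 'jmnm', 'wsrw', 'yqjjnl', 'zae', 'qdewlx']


Compare strings character by character (the first differing letter decides):
  'jmnm' < 'plg' since 'j' < 'p' at position 1
  'plg' < 'qanqa' since 'p' < 'q' at position 1
  'qanqa' < 'qdewlx' since 'a' < 'd' at position 2
  'qdewlx' < 'wsrw' since 'q' < 'w' at position 1
  'wsrw' < 'yqjjnl' since 'w' < 'y' at position 1
  'yqjjnl' < 'zae' since 'y' < 'z' at position 1
Chaining these comparisons gives the alphabetical order.
Final answer: ['jmnm', 'plg', 'qanqa', 'qdewlx', 'wsrw', 'yqjjnl', 'zae']


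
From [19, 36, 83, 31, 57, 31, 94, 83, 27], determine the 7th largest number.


Sort descending: [94, 83, 83, 57, 36, 31, 31, 27, 19]
The 7th element (1-indexed) is at index 6.
Value = 31
Final answer: 31


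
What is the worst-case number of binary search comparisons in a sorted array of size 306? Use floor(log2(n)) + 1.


Binary search halves the search space each step.
Maximum comparisons = floor(log2(306)) + 1
log2(306) = 8.2574
floor(log2(306)) = 8, so 8 + 1 = 9
Final answer: 9


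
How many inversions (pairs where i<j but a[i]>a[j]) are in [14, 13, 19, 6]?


For each element, count the later elements that are smaller than it:
  14 (index 0): smaller elements after it = [13, 6] -> 2
  13 (index 1): smaller elements after it = [6] -> 1
  19 (index 2): smaller elements after it = [6] -> 1
Total inversions = 2 + 1 + 1 = 4
Final answer: 4


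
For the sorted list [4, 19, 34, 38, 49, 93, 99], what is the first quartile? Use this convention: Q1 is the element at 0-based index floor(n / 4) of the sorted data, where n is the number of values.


The list has n = 7 elements.
Q1 index = floor(7 / 4) = floor(1.75) = 1
Counting from index 0 in the sorted data, the element at index 1 is 19.
Final answer: 19


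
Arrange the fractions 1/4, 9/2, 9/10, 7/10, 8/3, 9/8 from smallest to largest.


Convert to decimal for comparison:
  1/4 = 0.25
  9/2 = 4.5
  9/10 = 0.9
  7/10 = 0.7
  8/3 = 2.6667
  9/8 = 1.125
Decimals in increasing order: 0.25 < 0.7 < 0.9 < 1.125 < 2.6667 < 4.5
Writing each back as its fraction gives the sorted order.
Final answer: 1/4, 7/10, 9/10, 9/8, 8/3, 9/2


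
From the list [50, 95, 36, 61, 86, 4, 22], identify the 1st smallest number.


Sort ascending: [4, 22, 36, 50, 61, 86, 95]
The 1st element (1-indexed) is at index 0.
Value = 4
Final answer: 4


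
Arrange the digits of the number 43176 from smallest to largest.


The number 43176 has digits: 4, 3, 1, 7, 6
Sorted: 1, 3, 4, 6, 7
Joining the sorted digits gives the result.
Final answer: 13467


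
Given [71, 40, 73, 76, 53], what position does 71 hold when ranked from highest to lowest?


Sort descending: [76, 73, 71, 53, 40]
Find 71 in the sorted list.
71 is at position 3.
Final answer: 3


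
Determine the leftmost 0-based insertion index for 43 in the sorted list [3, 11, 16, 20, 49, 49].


List is sorted: [3, 11, 16, 20, 49, 49]
We need the leftmost position where 43 can be inserted, i.e. the first index whose element is >= 43 (or the end of the list if none is).
Binary search with low=0, high=6 (0-based indices):
  low=0, high=6, mid=3: a[3]=20 < 43, so low = 4
  low=4, high=6, mid=5: a[5]=49 >= 43, so high = 5
  low=4, high=5, mid=4: a[4]=49 >= 43, so high = 4
Now low = high = 4, so the insertion index is 4.
Final answer: 4


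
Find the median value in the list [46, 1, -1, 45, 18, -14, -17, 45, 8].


First, sort the list: [-17, -14, -1, 1, 8, 18, 45, 45, 46]
The list has 9 elements (odd count).
The middle index is 4 (0-based), and the element there is 8.
Final answer: 8


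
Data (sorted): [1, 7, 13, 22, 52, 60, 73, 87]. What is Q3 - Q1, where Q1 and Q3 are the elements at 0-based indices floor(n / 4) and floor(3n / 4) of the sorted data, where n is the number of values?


The data has n = 8 elements.
Q1 index = floor(8 / 4) = floor(2) = 2; Q3 index = floor(3 * 8 / 4) = floor(6) = 6
Q1 = element at index 2 = 13
Q3 = element at index 6 = 73
IQR = 73 - 13 = 60
Final answer: 60


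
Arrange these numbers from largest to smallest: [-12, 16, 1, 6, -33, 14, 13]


Original list: [-12, 16, 1, 6, -33, 14, 13]
Repeatedly take the largest remaining element:
  Remaining [-12, 16, 1, 6, -33, 14, 13] -> largest is 16
  Remaining [-12, 1, 6, -33, 14, 13] -> largest is 14
  Remaining [-12, 1, 6, -33, 13] -> largest is 13
  Remaining [-12, 1, 6, -33] -> largest is 6
  Remaining [-12, 1, -33] -> largest is 1
  Remaining [-12, -33] -> largest is -12
  Remaining [-33] -> largest is -33
Collecting the picks in order gives the descending list.
Final answer: [16, 14, 13, 6, 1, -12, -33]


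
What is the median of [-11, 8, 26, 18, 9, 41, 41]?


First, sort the list: [-11, 8, 9, 18, 26, 41, 41]
The list has 7 elements (odd count).
The middle index is 3 (0-based), and the element there is 18.
Final answer: 18


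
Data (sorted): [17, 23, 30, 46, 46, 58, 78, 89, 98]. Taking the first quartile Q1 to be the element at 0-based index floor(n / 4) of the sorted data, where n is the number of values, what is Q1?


The list has n = 9 elements.
Q1 index = floor(9 / 4) = floor(2.25) = 2
Counting from index 0 in the sorted data, the element at index 2 is 30.
Final answer: 30


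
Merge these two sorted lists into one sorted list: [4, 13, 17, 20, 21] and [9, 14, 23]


List A: [4, 13, 17, 20, 21]
List B: [9, 14, 23]
Repeatedly compare the front elements and take the smaller:
  4 vs 9 -> take 4
  13 vs 9 -> take 9
  13 vs 14 -> take 13
  17 vs 14 -> take 14
  17 vs 23 -> take 17
  20 vs 23 -> take 20
  21 vs 23 -> take 21
  A is exhausted; append the rest of B: [23]
Final answer: [4, 9, 13, 14, 17, 20, 21, 23]


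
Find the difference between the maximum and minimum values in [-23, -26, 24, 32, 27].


Maximum value: 32
Minimum value: -26
Range = 32 - (-26) = 58
Final answer: 58


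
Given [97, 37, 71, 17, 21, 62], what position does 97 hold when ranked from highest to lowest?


Sort descending: [97, 71, 62, 37, 21, 17]
Find 97 in the sorted list.
97 is at position 1.
Final answer: 1


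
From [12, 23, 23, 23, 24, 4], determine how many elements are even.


Check each element:
  12 is even
  23 is odd
  23 is odd
  23 is odd
  24 is even
  4 is even
Evens: [12, 24, 4]
Count of evens = 3
Final answer: 3


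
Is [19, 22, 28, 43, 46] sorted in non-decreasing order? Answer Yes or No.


Check consecutive pairs:
  19 <= 22? True
  22 <= 28? True
  28 <= 43? True
  43 <= 46? True
Every consecutive pair is in order, so the list is non-decreasing.
Final answer: Yes


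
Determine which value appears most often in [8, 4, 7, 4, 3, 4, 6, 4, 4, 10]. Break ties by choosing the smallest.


Count the frequency of each value:
  3 appears 1 time(s)
  4 appears 5 time(s)
  6 appears 1 time(s)
  7 appears 1 time(s)
  8 appears 1 time(s)
  10 appears 1 time(s)
Maximum frequency is 5.
Only 4 reaches that frequency, so it is the mode.
Final answer: 4


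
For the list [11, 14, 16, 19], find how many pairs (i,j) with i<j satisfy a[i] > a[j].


For each element, count the later elements that are smaller than it:
  11 (index 0): smaller elements after it = [] -> 0
  14 (index 1): smaller elements after it = [] -> 0
  16 (index 2): smaller elements after it = [] -> 0
Total inversions = 0 + 0 + 0 = 0
Final answer: 0


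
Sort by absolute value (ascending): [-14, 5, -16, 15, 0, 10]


Compute absolute values:
  |-14| = 14
  |5| = 5
  |-16| = 16
  |15| = 15
  |0| = 0
  |10| = 10
Absolute values in increasing order: 0 < 5 < 10 < 14 < 15 < 16
Listing the original numbers in that order gives the answer.
Final answer: [0, 5, 10, -14, 15, -16]


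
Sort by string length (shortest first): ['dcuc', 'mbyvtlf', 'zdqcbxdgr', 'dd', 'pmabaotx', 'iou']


Compute lengths:
  'dcuc' has length 4
  'mbyvtlf' has length 7
  'zdqcbxdgr' has length 9
  'dd' has length 2
  'pmabaotx' has length 8
  'iou' has length 3
Lengths in increasing order: 2 < 3 < 4 < 7 < 8 < 9
Listing the words in that order gives the answer.
Final answer: ['dd', 'iou', 'dcuc', 'mbyvtlf', 'pmabaotx', 'zdqcbxdgr']


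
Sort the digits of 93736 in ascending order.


The number 93736 has digits: 9, 3, 7, 3, 6
Sorted: 3, 3, 6, 7, 9
Joining the sorted digits gives the result.
Final answer: 33679


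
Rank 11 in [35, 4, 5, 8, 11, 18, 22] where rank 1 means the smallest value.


Sort ascending: [4, 5, 8, 11, 18, 22, 35]
Find 11 in the sorted list.
11 is at position 4 (1-indexed).
Final answer: 4


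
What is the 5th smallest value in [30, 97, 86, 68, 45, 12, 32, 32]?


Sort ascending: [12, 30, 32, 32, 45, 68, 86, 97]
The 5th element (1-indexed) is at index 4.
Value = 45
Final answer: 45


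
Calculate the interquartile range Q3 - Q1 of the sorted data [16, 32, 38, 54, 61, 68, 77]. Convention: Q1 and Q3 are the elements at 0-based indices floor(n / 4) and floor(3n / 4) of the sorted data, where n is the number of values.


The data has n = 7 elements.
Q1 index = floor(7 / 4) = floor(1.75) = 1; Q3 index = floor(3 * 7 / 4) = floor(5.25) = 5
Q1 = element at index 1 = 32
Q3 = element at index 5 = 68
IQR = 68 - 32 = 36
Final answer: 36


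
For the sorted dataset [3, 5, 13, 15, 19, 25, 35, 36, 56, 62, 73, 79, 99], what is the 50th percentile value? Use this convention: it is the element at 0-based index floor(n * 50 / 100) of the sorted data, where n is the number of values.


The dataset has n = 13 elements.
Index = floor(13 * 50 / 100) = floor(650 / 100) = floor(6.5) = 6
Counting from index 0 in the sorted data, the element at index 6 is 35.
Final answer: 35


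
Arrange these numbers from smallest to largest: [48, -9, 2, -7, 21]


Original list: [48, -9, 2, -7, 21]
Repeatedly take the smallest remaining element:
  Remaining [48, -9, 2, -7, 21] -> smallest is -9
  Remaining [48, 2, -7, 21] -> smallest is -7
  Remaining [48, 2, 21] -> smallest is 2
  Remaining [48, 21] -> smallest is 21
  Remaining [48] -> smallest is 48
Collecting the picks in order gives the sorted list.
Final answer: [-9, -7, 2, 21, 48]


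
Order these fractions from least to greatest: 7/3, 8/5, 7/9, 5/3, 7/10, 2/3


Convert to decimal for comparison:
  7/3 = 2.3333
  8/5 = 1.6
  7/9 = 0.7778
  5/3 = 1.6667
  7/10 = 0.7
  2/3 = 0.6667
Decimals in increasing order: 0.6667 < 0.7 < 0.7778 < 1.6 < 1.6667 < 2.3333
Writing each back as its fraction gives the sorted order.
Final answer: 2/3, 7/10, 7/9, 8/5, 5/3, 7/3


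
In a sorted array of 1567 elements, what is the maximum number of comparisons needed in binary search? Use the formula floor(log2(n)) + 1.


Binary search halves the search space each step.
Maximum comparisons = floor(log2(1567)) + 1
log2(1567) = 10.6138
floor(log2(1567)) = 10, so 10 + 1 = 11
Final answer: 11


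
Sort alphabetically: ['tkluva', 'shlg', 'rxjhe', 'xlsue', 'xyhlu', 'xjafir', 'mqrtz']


Compare strings character by character (the first differing letter decides):
  'mqrtz' < 'rxjhe' since 'm' < 'r' at position 1
  'rxjhe' < 'shlg' since 'r' < 's' at position 1
  'shlg' < 'tkluva' since 's' < 't' at position 1
  'tkluva' < 'xjafir' since 't' < 'x' at position 1
  'xjafir' < 'xlsue' since 'j' < 'l' at position 2
  'xlsue' < 'xyhlu' since 'l' < 'y' at position 2
Chaining these comparisons gives the alphabetical order.
Final answer: ['mqrtz', 'rxjhe', 'shlg', 'tkluva', 'xjafir', 'xlsue', 'xyhlu']


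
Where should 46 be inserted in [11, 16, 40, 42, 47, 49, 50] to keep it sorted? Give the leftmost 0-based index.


List is sorted: [11, 16, 40, 42, 47, 49, 50]
We need the leftmost position where 46 can be inserted, i.e. the first index whose element is >= 46 (or the end of the list if none is).
Binary search with low=0, high=7 (0-based indices):
  low=0, high=7, mid=3: a[3]=42 < 46, so low = 4
  low=4, high=7, mid=5: a[5]=49 >= 46, so high = 5
  low=4, high=5, mid=4: a[4]=47 >= 46, so high = 4
Now low = high = 4, so the insertion index is 4.
Final answer: 4


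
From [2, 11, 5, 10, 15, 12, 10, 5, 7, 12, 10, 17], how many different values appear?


List all unique values:
Distinct values: [2, 5, 7, 10, 11, 12, 15, 17]
Count = 8
Final answer: 8


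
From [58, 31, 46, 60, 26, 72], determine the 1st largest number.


Sort descending: [72, 60, 58, 46, 31, 26]
The 1st element (1-indexed) is at index 0.
Value = 72
Final answer: 72


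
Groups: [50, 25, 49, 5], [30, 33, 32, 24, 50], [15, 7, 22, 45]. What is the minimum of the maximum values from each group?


Find max of each group:
  Group 1: [50, 25, 49, 5] -> max = 50
  Group 2: [30, 33, 32, 24, 50] -> max = 50
  Group 3: [15, 7, 22, 45] -> max = 45
Maxes: [50, 50, 45]
Minimum of maxes = 45
Final answer: 45


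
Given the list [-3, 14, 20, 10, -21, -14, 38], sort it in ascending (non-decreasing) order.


Original list: [-3, 14, 20, 10, -21, -14, 38]
Repeatedly take the smallest remaining element:
  Remaining [-3, 14, 20, 10, -21, -14, 38] -> smallest is -21
  Remaining [-3, 14, 20, 10, -14, 38] -> smallest is -14
  Remaining [-3, 14, 20, 10, 38] -> smallest is -3
  Remaining [14, 20, 10, 38] -> smallest is 10
  Remaining [14, 20, 38] -> smallest is 14
  Remaining [20, 38] -> smallest is 20
  Remaining [38] -> smallest is 38
Collecting the picks in order gives the sorted list.
Final answer: [-21, -14, -3, 10, 14, 20, 38]


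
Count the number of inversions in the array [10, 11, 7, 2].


For each element, count the later elements that are smaller than it:
  10 (index 0): smaller elements after it = [7, 2] -> 2
  11 (index 1): smaller elements after it = [7, 2] -> 2
  7 (index 2): smaller elements after it = [2] -> 1
Total inversions = 2 + 2 + 1 = 5
Final answer: 5


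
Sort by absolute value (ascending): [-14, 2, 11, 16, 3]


Compute absolute values:
  |-14| = 14
  |2| = 2
  |11| = 11
  |16| = 16
  |3| = 3
Absolute values in increasing order: 2 < 3 < 11 < 14 < 16
Listing the original numbers in that order gives the answer.
Final answer: [2, 3, 11, -14, 16]


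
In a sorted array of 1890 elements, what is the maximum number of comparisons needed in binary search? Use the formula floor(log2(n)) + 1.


Binary search halves the search space each step.
Maximum comparisons = floor(log2(1890)) + 1
log2(1890) = 10.8842
floor(log2(1890)) = 10, so 10 + 1 = 11
Final answer: 11


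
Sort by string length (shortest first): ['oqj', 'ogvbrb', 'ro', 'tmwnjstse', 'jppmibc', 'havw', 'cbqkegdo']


Compute lengths:
  'oqj' has length 3
  'ogvbrb' has length 6
  'ro' has length 2
  'tmwnjstse' has length 9
  'jppmibc' has length 7
  'havw' has length 4
  'cbqkegdo' has length 8
Lengths in increasing order: 2 < 3 < 4 < 6 < 7 < 8 < 9
Listing the words in that order gives the answer.
Final answer: ['ro', 'oqj', 'havw', 'ogvbrb', 'jppmibc', 'cbqkegdo', 'tmwnjstse']


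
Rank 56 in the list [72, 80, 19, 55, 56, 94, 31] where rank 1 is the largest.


Sort descending: [94, 80, 72, 56, 55, 31, 19]
Find 56 in the sorted list.
56 is at position 4.
Final answer: 4


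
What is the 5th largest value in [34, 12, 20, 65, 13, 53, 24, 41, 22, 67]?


Sort descending: [67, 65, 53, 41, 34, 24, 22, 20, 13, 12]
The 5th element (1-indexed) is at index 4.
Value = 34
Final answer: 34


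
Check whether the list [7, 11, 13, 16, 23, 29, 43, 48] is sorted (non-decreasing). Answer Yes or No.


Check consecutive pairs:
  7 <= 11? True
  11 <= 13? True
  13 <= 16? True
  16 <= 23? True
  23 <= 29? True
  29 <= 43? True
  43 <= 48? True
Every consecutive pair is in order, so the list is non-decreasing.
Final answer: Yes


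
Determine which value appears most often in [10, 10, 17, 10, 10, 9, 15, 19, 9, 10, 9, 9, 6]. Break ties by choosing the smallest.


Count the frequency of each value:
  6 appears 1 time(s)
  9 appears 4 time(s)
  10 appears 5 time(s)
  15 appears 1 time(s)
  17 appears 1 time(s)
  19 appears 1 time(s)
Maximum frequency is 5.
Only 10 reaches that frequency, so it is the mode.
Final answer: 10


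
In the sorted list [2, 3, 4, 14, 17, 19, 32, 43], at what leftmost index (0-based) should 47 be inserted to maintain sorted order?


List is sorted: [2, 3, 4, 14, 17, 19, 32, 43]
We need the leftmost position where 47 can be inserted, i.e. the first index whose element is >= 47 (or the end of the list if none is).
Binary search with low=0, high=8 (0-based indices):
  low=0, high=8, mid=4: a[4]=17 < 47, so low = 5
  low=5, high=8, mid=6: a[6]=32 < 47, so low = 7
  low=7, high=8, mid=7: a[7]=43 < 47, so low = 8
Now low = high = 8, so the insertion index is 8.
Final answer: 8


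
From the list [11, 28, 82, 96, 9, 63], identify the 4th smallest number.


Sort ascending: [9, 11, 28, 63, 82, 96]
The 4th element (1-indexed) is at index 3.
Value = 63
Final answer: 63


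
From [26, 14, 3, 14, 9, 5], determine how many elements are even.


Check each element:
  26 is even
  14 is even
  3 is odd
  14 is even
  9 is odd
  5 is odd
Evens: [26, 14, 14]
Count of evens = 3
Final answer: 3


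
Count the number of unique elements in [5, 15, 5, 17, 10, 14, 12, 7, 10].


List all unique values:
Distinct values: [5, 7, 10, 12, 14, 15, 17]
Count = 7
Final answer: 7


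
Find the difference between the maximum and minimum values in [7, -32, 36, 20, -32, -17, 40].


Maximum value: 40
Minimum value: -32
Range = 40 - (-32) = 72
Final answer: 72


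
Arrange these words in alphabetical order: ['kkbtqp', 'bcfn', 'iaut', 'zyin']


Compare strings character by character (the first differing letter decides):
  'bcfn' < 'iaut' since 'b' < 'i' at position 1
  'iaut' < 'kkbtqp' since 'i' < 'k' at position 1
  'kkbtqp' < 'zyin' since 'k' < 'z' at position 1
Chaining these comparisons gives the alphabetical order.
Final answer: ['bcfn', 'iaut', 'kkbtqp', 'zyin']


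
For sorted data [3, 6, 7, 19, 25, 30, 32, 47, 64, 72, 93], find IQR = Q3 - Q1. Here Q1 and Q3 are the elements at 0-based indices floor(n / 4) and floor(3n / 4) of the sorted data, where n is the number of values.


The data has n = 11 elements.
Q1 index = floor(11 / 4) = floor(2.75) = 2; Q3 index = floor(3 * 11 / 4) = floor(8.25) = 8
Q1 = element at index 2 = 7
Q3 = element at index 8 = 64
IQR = 64 - 7 = 57
Final answer: 57


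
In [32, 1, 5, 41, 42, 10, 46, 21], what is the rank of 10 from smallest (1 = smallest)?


Sort ascending: [1, 5, 10, 21, 32, 41, 42, 46]
Find 10 in the sorted list.
10 is at position 3 (1-indexed).
Final answer: 3


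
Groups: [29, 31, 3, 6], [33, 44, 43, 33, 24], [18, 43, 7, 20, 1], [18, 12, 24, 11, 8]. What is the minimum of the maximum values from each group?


Find max of each group:
  Group 1: [29, 31, 3, 6] -> max = 31
  Group 2: [33, 44, 43, 33, 24] -> max = 44
  Group 3: [18, 43, 7, 20, 1] -> max = 43
  Group 4: [18, 12, 24, 11, 8] -> max = 24
Maxes: [31, 44, 43, 24]
Minimum of maxes = 24
Final answer: 24


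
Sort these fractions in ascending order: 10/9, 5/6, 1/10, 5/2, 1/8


Convert to decimal for comparison:
  10/9 = 1.1111
  5/6 = 0.8333
  1/10 = 0.1
  5/2 = 2.5
  1/8 = 0.125
Decimals in increasing order: 0.1 < 0.125 < 0.8333 < 1.1111 < 2.5
Writing each back as its fraction gives the sorted order.
Final answer: 1/10, 1/8, 5/6, 10/9, 5/2


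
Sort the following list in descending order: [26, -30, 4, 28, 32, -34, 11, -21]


Original list: [26, -30, 4, 28, 32, -34, 11, -21]
Repeatedly take the largest remaining element:
  Remaining [26, -30, 4, 28, 32, -34, 11, -21] -> largest is 32
  Remaining [26, -30, 4, 28, -34, 11, -21] -> largest is 28
  Remaining [26, -30, 4, -34, 11, -21] -> largest is 26
  Remaining [-30, 4, -34, 11, -21] -> largest is 11
  Remaining [-30, 4, -34, -21] -> largest is 4
  Remaining [-30, -34, -21] -> largest is -21
  Remaining [-30, -34] -> largest is -30
  Remaining [-34] -> largest is -34
Collecting the picks in order gives the descending list.
Final answer: [32, 28, 26, 11, 4, -21, -30, -34]


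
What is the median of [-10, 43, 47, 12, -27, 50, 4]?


First, sort the list: [-27, -10, 4, 12, 43, 47, 50]
The list has 7 elements (odd count).
The middle index is 3 (0-based), and the element there is 12.
Final answer: 12


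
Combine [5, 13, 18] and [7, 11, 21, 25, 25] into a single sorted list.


List A: [5, 13, 18]
List B: [7, 11, 21, 25, 25]
Repeatedly compare the front elements and take the smaller:
  5 vs 7 -> take 5
  13 vs 7 -> take 7
  13 vs 11 -> take 11
  13 vs 21 -> take 13
  18 vs 21 -> take 18
  A is exhausted; append the rest of B: [21, 25, 25]
Final answer: [5, 7, 11, 13, 18, 21, 25, 25]


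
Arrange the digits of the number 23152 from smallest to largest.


The number 23152 has digits: 2, 3, 1, 5, 2
Sorted: 1, 2, 2, 3, 5
Joining the sorted digits gives the result.
Final answer: 12235


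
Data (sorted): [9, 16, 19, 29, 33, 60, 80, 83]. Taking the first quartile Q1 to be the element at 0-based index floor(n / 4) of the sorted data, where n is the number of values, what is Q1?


The list has n = 8 elements.
Q1 index = floor(8 / 4) = floor(2) = 2
Counting from index 0 in the sorted data, the element at index 2 is 19.
Final answer: 19


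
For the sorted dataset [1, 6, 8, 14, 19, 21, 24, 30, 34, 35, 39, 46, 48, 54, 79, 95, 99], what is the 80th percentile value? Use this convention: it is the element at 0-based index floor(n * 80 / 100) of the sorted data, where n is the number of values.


The dataset has n = 17 elements.
Index = floor(17 * 80 / 100) = floor(1360 / 100) = floor(13.6) = 13
Counting from index 0 in the sorted data, the element at index 13 is 54.
Final answer: 54


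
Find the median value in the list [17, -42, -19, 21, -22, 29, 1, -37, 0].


First, sort the list: [-42, -37, -22, -19, 0, 1, 17, 21, 29]
The list has 9 elements (odd count).
The middle index is 4 (0-based), and the element there is 0.
Final answer: 0


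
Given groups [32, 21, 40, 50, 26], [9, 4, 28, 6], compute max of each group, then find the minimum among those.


Find max of each group:
  Group 1: [32, 21, 40, 50, 26] -> max = 50
  Group 2: [9, 4, 28, 6] -> max = 28
Maxes: [50, 28]
Minimum of maxes = 28
Final answer: 28


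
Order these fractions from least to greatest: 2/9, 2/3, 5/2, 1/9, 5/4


Convert to decimal for comparison:
  2/9 = 0.2222
  2/3 = 0.6667
  5/2 = 2.5
  1/9 = 0.1111
  5/4 = 1.25
Decimals in increasing order: 0.1111 < 0.2222 < 0.6667 < 1.25 < 2.5
Writing each back as its fraction gives the sorted order.
Final answer: 1/9, 2/9, 2/3, 5/4, 5/2


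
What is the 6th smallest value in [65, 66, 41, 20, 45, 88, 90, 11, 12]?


Sort ascending: [11, 12, 20, 41, 45, 65, 66, 88, 90]
The 6th element (1-indexed) is at index 5.
Value = 65
Final answer: 65


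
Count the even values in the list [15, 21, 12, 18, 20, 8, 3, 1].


Check each element:
  15 is odd
  21 is odd
  12 is even
  18 is even
  20 is even
  8 is even
  3 is odd
  1 is odd
Evens: [12, 18, 20, 8]
Count of evens = 4
Final answer: 4


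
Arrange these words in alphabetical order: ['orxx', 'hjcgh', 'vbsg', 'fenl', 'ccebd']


Compare strings character by character (the first differing letter decides):
  'ccebd' < 'fenl' since 'c' < 'f' at position 1
  'fenl' < 'hjcgh' since 'f' < 'h' at position 1
  'hjcgh' < 'orxx' since 'h' < 'o' at position 1
  'orxx' < 'vbsg' since 'o' < 'v' at position 1
Chaining these comparisons gives the alphabetical order.
Final answer: ['ccebd', 'fenl', 'hjcgh', 'orxx', 'vbsg']


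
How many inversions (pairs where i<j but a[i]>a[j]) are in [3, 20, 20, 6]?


For each element, count the later elements that are smaller than it:
  3 (index 0): smaller elements after it = [] -> 0
  20 (index 1): smaller elements after it = [6] -> 1
  20 (index 2): smaller elements after it = [6] -> 1
Total inversions = 0 + 1 + 1 = 2
Final answer: 2


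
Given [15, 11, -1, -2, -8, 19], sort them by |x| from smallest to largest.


Compute absolute values:
  |15| = 15
  |11| = 11
  |-1| = 1
  |-2| = 2
  |-8| = 8
  |19| = 19
Absolute values in increasing order: 1 < 2 < 8 < 11 < 15 < 19
Listing the original numbers in that order gives the answer.
Final answer: [-1, -2, -8, 11, 15, 19]


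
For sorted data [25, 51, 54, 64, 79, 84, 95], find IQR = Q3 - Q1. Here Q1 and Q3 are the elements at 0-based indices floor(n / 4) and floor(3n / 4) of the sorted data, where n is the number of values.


The data has n = 7 elements.
Q1 index = floor(7 / 4) = floor(1.75) = 1; Q3 index = floor(3 * 7 / 4) = floor(5.25) = 5
Q1 = element at index 1 = 51
Q3 = element at index 5 = 84
IQR = 84 - 51 = 33
Final answer: 33


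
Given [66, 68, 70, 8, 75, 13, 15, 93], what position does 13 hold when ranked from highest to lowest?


Sort descending: [93, 75, 70, 68, 66, 15, 13, 8]
Find 13 in the sorted list.
13 is at position 7.
Final answer: 7


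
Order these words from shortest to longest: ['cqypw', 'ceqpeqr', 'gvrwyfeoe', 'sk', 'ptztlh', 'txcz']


Compute lengths:
  'cqypw' has length 5
  'ceqpeqr' has length 7
  'gvrwyfeoe' has length 9
  'sk' has length 2
  'ptztlh' has length 6
  'txcz' has length 4
Lengths in increasing order: 2 < 4 < 5 < 6 < 7 < 9
Listing the words in that order gives the answer.
Final answer: ['sk', 'txcz', 'cqypw', 'ptztlh', 'ceqpeqr', 'gvrwyfeoe']


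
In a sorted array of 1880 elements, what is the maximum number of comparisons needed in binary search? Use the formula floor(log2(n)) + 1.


Binary search halves the search space each step.
Maximum comparisons = floor(log2(1880)) + 1
log2(1880) = 10.8765
floor(log2(1880)) = 10, so 10 + 1 = 11
Final answer: 11


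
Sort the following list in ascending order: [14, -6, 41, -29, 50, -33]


Original list: [14, -6, 41, -29, 50, -33]
Repeatedly take the smallest remaining element:
  Remaining [14, -6, 41, -29, 50, -33] -> smallest is -33
  Remaining [14, -6, 41, -29, 50] -> smallest is -29
  Remaining [14, -6, 41, 50] -> smallest is -6
  Remaining [14, 41, 50] -> smallest is 14
  Remaining [41, 50] -> smallest is 41
  Remaining [50] -> smallest is 50
Collecting the picks in order gives the sorted list.
Final answer: [-33, -29, -6, 14, 41, 50]


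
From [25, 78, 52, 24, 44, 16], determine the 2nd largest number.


Sort descending: [78, 52, 44, 25, 24, 16]
The 2nd element (1-indexed) is at index 1.
Value = 52
Final answer: 52


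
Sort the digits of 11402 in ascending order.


The number 11402 has digits: 1, 1, 4, 0, 2
Sorted: 0, 1, 1, 2, 4
Joining the sorted digits gives the result.
Final answer: 01124


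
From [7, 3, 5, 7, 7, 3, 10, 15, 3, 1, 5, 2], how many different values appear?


List all unique values:
Distinct values: [1, 2, 3, 5, 7, 10, 15]
Count = 7
Final answer: 7


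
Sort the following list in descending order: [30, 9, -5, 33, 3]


Original list: [30, 9, -5, 33, 3]
Repeatedly take the largest remaining element:
  Remaining [30, 9, -5, 33, 3] -> largest is 33
  Remaining [30, 9, -5, 3] -> largest is 30
  Remaining [9, -5, 3] -> largest is 9
  Remaining [-5, 3] -> largest is 3
  Remaining [-5] -> largest is -5
Collecting the picks in order gives the descending list.
Final answer: [33, 30, 9, 3, -5]


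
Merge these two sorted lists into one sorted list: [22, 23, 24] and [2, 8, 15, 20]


List A: [22, 23, 24]
List B: [2, 8, 15, 20]
Repeatedly compare the front elements and take the smaller:
  22 vs 2 -> take 2
  22 vs 8 -> take 8
  22 vs 15 -> take 15
  22 vs 20 -> take 20
  B is exhausted; append the rest of A: [22, 23, 24]
Final answer: [2, 8, 15, 20, 22, 23, 24]


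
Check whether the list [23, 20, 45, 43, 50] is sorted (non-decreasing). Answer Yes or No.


Check consecutive pairs:
  23 <= 20? False
  20 <= 45? True
  45 <= 43? False
  43 <= 50? True
2 consecutive pair(s) are out of order, so the list is not sorted.
Final answer: No


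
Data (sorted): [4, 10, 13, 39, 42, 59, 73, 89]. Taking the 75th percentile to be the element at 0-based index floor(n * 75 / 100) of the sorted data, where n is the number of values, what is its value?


The dataset has n = 8 elements.
Index = floor(8 * 75 / 100) = floor(600 / 100) = floor(6) = 6
Counting from index 0 in the sorted data, the element at index 6 is 73.
Final answer: 73


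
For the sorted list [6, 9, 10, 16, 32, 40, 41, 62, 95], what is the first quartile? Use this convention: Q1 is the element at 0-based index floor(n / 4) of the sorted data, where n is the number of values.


The list has n = 9 elements.
Q1 index = floor(9 / 4) = floor(2.25) = 2
Counting from index 0 in the sorted data, the element at index 2 is 10.
Final answer: 10


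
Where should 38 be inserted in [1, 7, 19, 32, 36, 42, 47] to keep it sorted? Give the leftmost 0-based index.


List is sorted: [1, 7, 19, 32, 36, 42, 47]
We need the leftmost position where 38 can be inserted, i.e. the first index whose element is >= 38 (or the end of the list if none is).
Binary search with low=0, high=7 (0-based indices):
  low=0, high=7, mid=3: a[3]=32 < 38, so low = 4
  low=4, high=7, mid=5: a[5]=42 >= 38, so high = 5
  low=4, high=5, mid=4: a[4]=36 < 38, so low = 5
Now low = high = 5, so the insertion index is 5.
Final answer: 5


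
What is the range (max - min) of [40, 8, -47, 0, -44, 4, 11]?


Maximum value: 40
Minimum value: -47
Range = 40 - (-47) = 87
Final answer: 87


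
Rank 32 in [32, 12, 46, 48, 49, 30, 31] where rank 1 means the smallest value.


Sort ascending: [12, 30, 31, 32, 46, 48, 49]
Find 32 in the sorted list.
32 is at position 4 (1-indexed).
Final answer: 4


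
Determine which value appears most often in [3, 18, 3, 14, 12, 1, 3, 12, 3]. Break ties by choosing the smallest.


Count the frequency of each value:
  1 appears 1 time(s)
  3 appears 4 time(s)
  12 appears 2 time(s)
  14 appears 1 time(s)
  18 appears 1 time(s)
Maximum frequency is 4.
Only 3 reaches that frequency, so it is the mode.
Final answer: 3


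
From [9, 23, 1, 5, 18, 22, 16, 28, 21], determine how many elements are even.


Check each element:
  9 is odd
  23 is odd
  1 is odd
  5 is odd
  18 is even
  22 is even
  16 is even
  28 is even
  21 is odd
Evens: [18, 22, 16, 28]
Count of evens = 4
Final answer: 4


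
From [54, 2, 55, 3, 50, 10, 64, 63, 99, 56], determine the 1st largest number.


Sort descending: [99, 64, 63, 56, 55, 54, 50, 10, 3, 2]
The 1st element (1-indexed) is at index 0.
Value = 99
Final answer: 99


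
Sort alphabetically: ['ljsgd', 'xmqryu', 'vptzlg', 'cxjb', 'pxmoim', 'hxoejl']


Compare strings character by character (the first differing letter decides):
  'cxjb' < 'hxoejl' since 'c' < 'h' at position 1
  'hxoejl' < 'ljsgd' since 'h' < 'l' at position 1
  'ljsgd' < 'pxmoim' since 'l' < 'p' at position 1
  'pxmoim' < 'vptzlg' since 'p' < 'v' at position 1
  'vptzlg' < 'xmqryu' since 'v' < 'x' at position 1
Chaining these comparisons gives the alphabetical order.
Final answer: ['cxjb', 'hxoejl', 'ljsgd', 'pxmoim', 'vptzlg', 'xmqryu']


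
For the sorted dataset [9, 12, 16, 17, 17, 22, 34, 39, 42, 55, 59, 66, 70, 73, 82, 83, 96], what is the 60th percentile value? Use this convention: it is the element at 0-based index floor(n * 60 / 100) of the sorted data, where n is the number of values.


The dataset has n = 17 elements.
Index = floor(17 * 60 / 100) = floor(1020 / 100) = floor(10.2) = 10
Counting from index 0 in the sorted data, the element at index 10 is 59.
Final answer: 59


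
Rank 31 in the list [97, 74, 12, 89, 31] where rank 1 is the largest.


Sort descending: [97, 89, 74, 31, 12]
Find 31 in the sorted list.
31 is at position 4.
Final answer: 4


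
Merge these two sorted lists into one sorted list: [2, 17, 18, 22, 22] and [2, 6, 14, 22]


List A: [2, 17, 18, 22, 22]
List B: [2, 6, 14, 22]
Repeatedly compare the front elements and take the smaller:
  2 vs 2 -> take 2
  17 vs 2 -> take 2
  17 vs 6 -> take 6
  17 vs 14 -> take 14
  17 vs 22 -> take 17
  18 vs 22 -> take 18
  22 vs 22 -> take 22
  22 vs 22 -> take 22
  A is exhausted; append the rest of B: [22]
Final answer: [2, 2, 6, 14, 17, 18, 22, 22, 22]


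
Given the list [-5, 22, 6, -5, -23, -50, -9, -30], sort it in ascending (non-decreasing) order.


Original list: [-5, 22, 6, -5, -23, -50, -9, -30]
Repeatedly take the smallest remaining element:
  Remaining [-5, 22, 6, -5, -23, -50, -9, -30] -> smallest is -50
  Remaining [-5, 22, 6, -5, -23, -9, -30] -> smallest is -30
  Remaining [-5, 22, 6, -5, -23, -9] -> smallest is -23
  Remaining [-5, 22, 6, -5, -9] -> smallest is -9
  Remaining [-5, 22, 6, -5] -> smallest is -5
  Remaining [22, 6, -5] -> smallest is -5
  Remaining [22, 6] -> smallest is 6
  Remaining [22] -> smallest is 22
Collecting the picks in order gives the sorted list.
Final answer: [-50, -30, -23, -9, -5, -5, 6, 22]


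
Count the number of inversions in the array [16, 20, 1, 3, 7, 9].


For each element, count the later elements that are smaller than it:
  16 (index 0): smaller elements after it = [1, 3, 7, 9] -> 4
  20 (index 1): smaller elements after it = [1, 3, 7, 9] -> 4
  1 (index 2): smaller elements after it = [] -> 0
  3 (index 3): smaller elements after it = [] -> 0
  7 (index 4): smaller elements after it = [] -> 0
Total inversions = 4 + 4 + 0 + 0 + 0 = 8
Final answer: 8


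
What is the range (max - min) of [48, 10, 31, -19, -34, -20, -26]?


Maximum value: 48
Minimum value: -34
Range = 48 - (-34) = 82
Final answer: 82


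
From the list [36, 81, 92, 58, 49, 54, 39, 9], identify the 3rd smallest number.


Sort ascending: [9, 36, 39, 49, 54, 58, 81, 92]
The 3rd element (1-indexed) is at index 2.
Value = 39
Final answer: 39


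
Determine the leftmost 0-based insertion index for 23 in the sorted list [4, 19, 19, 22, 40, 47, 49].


List is sorted: [4, 19, 19, 22, 40, 47, 49]
We need the leftmost position where 23 can be inserted, i.e. the first index whose element is >= 23 (or the end of the list if none is).
Binary search with low=0, high=7 (0-based indices):
  low=0, high=7, mid=3: a[3]=22 < 23, so low = 4
  low=4, high=7, mid=5: a[5]=47 >= 23, so high = 5
  low=4, high=5, mid=4: a[4]=40 >= 23, so high = 4
Now low = high = 4, so the insertion index is 4.
Final answer: 4


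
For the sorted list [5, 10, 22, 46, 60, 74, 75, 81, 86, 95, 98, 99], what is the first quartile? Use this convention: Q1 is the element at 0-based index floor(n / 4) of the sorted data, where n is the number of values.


The list has n = 12 elements.
Q1 index = floor(12 / 4) = floor(3) = 3
Counting from index 0 in the sorted data, the element at index 3 is 46.
Final answer: 46


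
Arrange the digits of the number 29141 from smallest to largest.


The number 29141 has digits: 2, 9, 1, 4, 1
Sorted: 1, 1, 2, 4, 9
Joining the sorted digits gives the result.
Final answer: 11249


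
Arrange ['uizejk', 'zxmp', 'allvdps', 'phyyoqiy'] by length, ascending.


Compute lengths:
  'uizejk' has length 6
  'zxmp' has length 4
  'allvdps' has length 7
  'phyyoqiy' has length 8
Lengths in increasing order: 4 < 6 < 7 < 8
Listing the words in that order gives the answer.
Final answer: ['zxmp', 'uizejk', 'allvdps', 'phyyoqiy']


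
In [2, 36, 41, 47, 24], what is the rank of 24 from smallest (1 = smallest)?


Sort ascending: [2, 24, 36, 41, 47]
Find 24 in the sorted list.
24 is at position 2 (1-indexed).
Final answer: 2


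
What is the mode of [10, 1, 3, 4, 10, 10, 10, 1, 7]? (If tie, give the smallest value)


Count the frequency of each value:
  1 appears 2 time(s)
  3 appears 1 time(s)
  4 appears 1 time(s)
  7 appears 1 time(s)
  10 appears 4 time(s)
Maximum frequency is 4.
Only 10 reaches that frequency, so it is the mode.
Final answer: 10


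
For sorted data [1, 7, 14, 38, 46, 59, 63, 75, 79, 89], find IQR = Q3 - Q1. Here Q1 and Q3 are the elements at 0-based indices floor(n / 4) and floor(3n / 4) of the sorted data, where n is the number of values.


The data has n = 10 elements.
Q1 index = floor(10 / 4) = floor(2.5) = 2; Q3 index = floor(3 * 10 / 4) = floor(7.5) = 7
Q1 = element at index 2 = 14
Q3 = element at index 7 = 75
IQR = 75 - 14 = 61
Final answer: 61


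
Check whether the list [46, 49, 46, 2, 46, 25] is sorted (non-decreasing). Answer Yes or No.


Check consecutive pairs:
  46 <= 49? True
  49 <= 46? False
  46 <= 2? False
  2 <= 46? True
  46 <= 25? False
3 consecutive pair(s) are out of order, so the list is not sorted.
Final answer: No


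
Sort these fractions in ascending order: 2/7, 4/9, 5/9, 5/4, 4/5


Convert to decimal for comparison:
  2/7 = 0.2857
  4/9 = 0.4444
  5/9 = 0.5556
  5/4 = 1.25
  4/5 = 0.8
Decimals in increasing order: 0.2857 < 0.4444 < 0.5556 < 0.8 < 1.25
Writing each back as its fraction gives the sorted order.
Final answer: 2/7, 4/9, 5/9, 4/5, 5/4


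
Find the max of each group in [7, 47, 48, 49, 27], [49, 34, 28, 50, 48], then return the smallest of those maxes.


Find max of each group:
  Group 1: [7, 47, 48, 49, 27] -> max = 49
  Group 2: [49, 34, 28, 50, 48] -> max = 50
Maxes: [49, 50]
Minimum of maxes = 49
Final answer: 49


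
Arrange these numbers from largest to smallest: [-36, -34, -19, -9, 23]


Original list: [-36, -34, -19, -9, 23]
Repeatedly take the largest remaining element:
  Remaining [-36, -34, -19, -9, 23] -> largest is 23
  Remaining [-36, -34, -19, -9] -> largest is -9
  Remaining [-36, -34, -19] -> largest is -19
  Remaining [-36, -34] -> largest is -34
  Remaining [-36] -> largest is -36
Collecting the picks in order gives the descending list.
Final answer: [23, -9, -19, -34, -36]
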